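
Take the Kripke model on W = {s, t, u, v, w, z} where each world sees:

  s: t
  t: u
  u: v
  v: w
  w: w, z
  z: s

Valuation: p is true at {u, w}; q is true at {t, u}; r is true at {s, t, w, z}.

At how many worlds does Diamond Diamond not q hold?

4

s: successors {t}; Diamond not q there: t:F. ✗
t: successors {u}; Diamond not q there: u:T. ✓
u: successors {v}; Diamond not q there: v:T. ✓
v: successors {w}; Diamond not q there: w:T. ✓
w: successors {w, z}; Diamond not q there: w:T, z:T. ✓
z: successors {s}; Diamond not q there: s:F. ✗
Satisfying worlds: {t, u, v, w}.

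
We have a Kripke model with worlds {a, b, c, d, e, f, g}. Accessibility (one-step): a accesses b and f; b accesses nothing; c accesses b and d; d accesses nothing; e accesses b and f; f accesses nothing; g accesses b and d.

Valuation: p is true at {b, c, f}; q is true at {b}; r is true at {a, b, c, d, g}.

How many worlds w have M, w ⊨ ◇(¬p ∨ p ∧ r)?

a: successors {b, f}; ¬p ∨ p ∧ r there: b:T, f:F. ✓
b: no successors, so ◇(¬p ∨ p ∧ r) fails. ✗
c: successors {b, d}; ¬p ∨ p ∧ r there: b:T, d:T. ✓
d: no successors, so ◇(¬p ∨ p ∧ r) fails. ✗
e: successors {b, f}; ¬p ∨ p ∧ r there: b:T, f:F. ✓
f: no successors, so ◇(¬p ∨ p ∧ r) fails. ✗
g: successors {b, d}; ¬p ∨ p ∧ r there: b:T, d:T. ✓
Satisfying worlds: {a, c, e, g}.

4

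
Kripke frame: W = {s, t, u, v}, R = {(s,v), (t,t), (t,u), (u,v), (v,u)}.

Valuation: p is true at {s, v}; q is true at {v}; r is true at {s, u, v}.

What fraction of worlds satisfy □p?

1/2

s: successors {v}; p there: v:T. ✓
t: successors {t, u}; p there: t:F, u:F. ✗
u: successors {v}; p there: v:T. ✓
v: successors {u}; p there: u:F. ✗
That's 2 of 4 worlds, so 2/4 = 1/2.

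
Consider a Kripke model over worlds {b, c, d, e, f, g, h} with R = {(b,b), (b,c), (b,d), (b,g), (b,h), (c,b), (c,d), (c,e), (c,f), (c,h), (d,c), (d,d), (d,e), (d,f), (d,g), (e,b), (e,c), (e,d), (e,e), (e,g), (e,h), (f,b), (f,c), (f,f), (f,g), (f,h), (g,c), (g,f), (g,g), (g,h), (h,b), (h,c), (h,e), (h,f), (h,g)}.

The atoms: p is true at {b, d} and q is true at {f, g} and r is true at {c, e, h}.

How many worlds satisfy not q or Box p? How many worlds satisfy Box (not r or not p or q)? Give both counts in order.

5 and 7

For not q or Box p:
b: not q is T, Box p is F. ✓
c: not q is T, Box p is F. ✓
d: not q is T, Box p is F. ✓
e: not q is T, Box p is F. ✓
f: not q is F, Box p is F. ✗
g: not q is F, Box p is F. ✗
h: not q is T, Box p is F. ✓
— 5 worlds.
For Box (not r or not p or q):
b: successors {b, c, d, g, h}; not r or not p or q there: b:T, c:T, d:T, g:T, h:T. ✓
c: successors {b, d, e, f, h}; not r or not p or q there: b:T, d:T, e:T, f:T, h:T. ✓
d: successors {c, d, e, f, g}; not r or not p or q there: c:T, d:T, e:T, f:T, g:T. ✓
e: successors {b, c, d, e, g, h}; not r or not p or q there: b:T, c:T, d:T, e:T, g:T, h:T. ✓
f: successors {b, c, f, g, h}; not r or not p or q there: b:T, c:T, f:T, g:T, h:T. ✓
g: successors {c, f, g, h}; not r or not p or q there: c:T, f:T, g:T, h:T. ✓
h: successors {b, c, e, f, g}; not r or not p or q there: b:T, c:T, e:T, f:T, g:T. ✓
— 7 worlds.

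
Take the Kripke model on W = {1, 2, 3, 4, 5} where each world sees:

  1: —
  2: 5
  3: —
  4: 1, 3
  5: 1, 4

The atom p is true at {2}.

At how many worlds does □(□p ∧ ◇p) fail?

1: no successors, so □(□p ∧ ◇p) holds vacuously. ✓
2: successors {5}; □p ∧ ◇p there: 5:F. ✗
3: no successors, so □(□p ∧ ◇p) holds vacuously. ✓
4: successors {1, 3}; □p ∧ ◇p there: 1:F, 3:F. ✗
5: successors {1, 4}; □p ∧ ◇p there: 1:F, 4:F. ✗
Satisfying worlds: {1, 3}.
So □(□p ∧ ◇p) fails at the other 3 worlds.

3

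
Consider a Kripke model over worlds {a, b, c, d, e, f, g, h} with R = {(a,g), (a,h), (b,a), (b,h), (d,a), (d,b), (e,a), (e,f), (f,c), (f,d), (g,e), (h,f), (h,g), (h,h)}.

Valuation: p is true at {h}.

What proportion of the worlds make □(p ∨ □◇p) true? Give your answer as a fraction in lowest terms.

1/4

a: successors {g, h}; p ∨ □◇p there: g:F, h:T. ✗
b: successors {a, h}; p ∨ □◇p there: a:F, h:T. ✗
c: no successors, so □(p ∨ □◇p) holds vacuously. ✓
d: successors {a, b}; p ∨ □◇p there: a:F, b:T. ✗
e: successors {a, f}; p ∨ □◇p there: a:F, f:F. ✗
f: successors {c, d}; p ∨ □◇p there: c:T, d:T. ✓
g: successors {e}; p ∨ □◇p there: e:F. ✗
h: successors {f, g, h}; p ∨ □◇p there: f:F, g:F, h:T. ✗
That's 2 of 8 worlds, so 2/8 = 1/4.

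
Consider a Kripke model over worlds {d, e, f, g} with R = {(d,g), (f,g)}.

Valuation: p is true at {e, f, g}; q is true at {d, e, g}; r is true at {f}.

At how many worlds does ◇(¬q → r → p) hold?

d: successors {g}; ¬q → r → p there: g:T. ✓
e: no successors, so ◇(¬q → r → p) fails. ✗
f: successors {g}; ¬q → r → p there: g:T. ✓
g: no successors, so ◇(¬q → r → p) fails. ✗
Satisfying worlds: {d, f}.

2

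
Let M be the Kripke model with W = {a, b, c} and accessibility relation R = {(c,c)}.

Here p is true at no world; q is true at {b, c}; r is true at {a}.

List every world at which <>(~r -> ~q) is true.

a: no successors, so <>(~r -> ~q) fails. ✗
b: no successors, so <>(~r -> ~q) fails. ✗
c: successors {c}; ~r -> ~q there: c:F. ✗

∅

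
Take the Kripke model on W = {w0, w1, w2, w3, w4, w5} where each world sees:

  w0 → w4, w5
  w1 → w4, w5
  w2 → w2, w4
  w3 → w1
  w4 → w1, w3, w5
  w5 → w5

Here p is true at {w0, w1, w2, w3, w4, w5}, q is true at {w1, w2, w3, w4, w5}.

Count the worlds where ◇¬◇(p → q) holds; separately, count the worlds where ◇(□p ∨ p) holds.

0 and 6

For ◇¬◇(p → q):
w0: successors {w4, w5}; ¬◇(p → q) there: w4:F, w5:F. ✗
w1: successors {w4, w5}; ¬◇(p → q) there: w4:F, w5:F. ✗
w2: successors {w2, w4}; ¬◇(p → q) there: w2:F, w4:F. ✗
w3: successors {w1}; ¬◇(p → q) there: w1:F. ✗
w4: successors {w1, w3, w5}; ¬◇(p → q) there: w1:F, w3:F, w5:F. ✗
w5: successors {w5}; ¬◇(p → q) there: w5:F. ✗
— 0 worlds.
For ◇(□p ∨ p):
w0: successors {w4, w5}; □p ∨ p there: w4:T, w5:T. ✓
w1: successors {w4, w5}; □p ∨ p there: w4:T, w5:T. ✓
w2: successors {w2, w4}; □p ∨ p there: w2:T, w4:T. ✓
w3: successors {w1}; □p ∨ p there: w1:T. ✓
w4: successors {w1, w3, w5}; □p ∨ p there: w1:T, w3:T, w5:T. ✓
w5: successors {w5}; □p ∨ p there: w5:T. ✓
— 6 worlds.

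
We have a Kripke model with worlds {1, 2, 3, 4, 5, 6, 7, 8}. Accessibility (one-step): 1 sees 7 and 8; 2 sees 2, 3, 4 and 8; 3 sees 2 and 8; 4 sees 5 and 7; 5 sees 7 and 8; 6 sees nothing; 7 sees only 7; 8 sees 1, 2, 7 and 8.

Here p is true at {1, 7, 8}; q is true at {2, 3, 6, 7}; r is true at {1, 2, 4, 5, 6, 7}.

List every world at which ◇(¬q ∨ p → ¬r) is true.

{1, 2, 3, 5, 8}

1: successors {7, 8}; ¬q ∨ p → ¬r there: 7:F, 8:T. ✓
2: successors {2, 3, 4, 8}; ¬q ∨ p → ¬r there: 2:T, 3:T, 4:F, 8:T. ✓
3: successors {2, 8}; ¬q ∨ p → ¬r there: 2:T, 8:T. ✓
4: successors {5, 7}; ¬q ∨ p → ¬r there: 5:F, 7:F. ✗
5: successors {7, 8}; ¬q ∨ p → ¬r there: 7:F, 8:T. ✓
6: no successors, so ◇(¬q ∨ p → ¬r) fails. ✗
7: successors {7}; ¬q ∨ p → ¬r there: 7:F. ✗
8: successors {1, 2, 7, 8}; ¬q ∨ p → ¬r there: 1:F, 2:T, 7:F, 8:T. ✓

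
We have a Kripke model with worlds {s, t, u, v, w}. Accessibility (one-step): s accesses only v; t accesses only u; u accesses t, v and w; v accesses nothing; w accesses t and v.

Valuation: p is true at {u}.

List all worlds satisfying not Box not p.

s: Box not p is T. ✗
t: Box not p is F. ✓
u: Box not p is T. ✗
v: Box not p is T. ✗
w: Box not p is T. ✗

{t}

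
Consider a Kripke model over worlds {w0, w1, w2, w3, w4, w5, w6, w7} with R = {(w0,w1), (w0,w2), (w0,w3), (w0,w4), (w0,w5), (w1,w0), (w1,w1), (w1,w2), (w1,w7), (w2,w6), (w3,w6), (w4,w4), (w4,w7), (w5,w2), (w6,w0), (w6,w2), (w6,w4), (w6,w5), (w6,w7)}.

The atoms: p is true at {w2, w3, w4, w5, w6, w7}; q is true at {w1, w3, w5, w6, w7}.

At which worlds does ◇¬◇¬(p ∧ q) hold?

{w0, w1, w4, w5, w6}

w0: successors {w1, w2, w3, w4, w5}; ¬◇¬(p ∧ q) there: w1:F, w2:T, w3:T, w4:F, w5:F. ✓
w1: successors {w0, w1, w2, w7}; ¬◇¬(p ∧ q) there: w0:F, w1:F, w2:T, w7:T. ✓
w2: successors {w6}; ¬◇¬(p ∧ q) there: w6:F. ✗
w3: successors {w6}; ¬◇¬(p ∧ q) there: w6:F. ✗
w4: successors {w4, w7}; ¬◇¬(p ∧ q) there: w4:F, w7:T. ✓
w5: successors {w2}; ¬◇¬(p ∧ q) there: w2:T. ✓
w6: successors {w0, w2, w4, w5, w7}; ¬◇¬(p ∧ q) there: w0:F, w2:T, w4:F, w5:F, w7:T. ✓
w7: no successors, so ◇¬◇¬(p ∧ q) fails. ✗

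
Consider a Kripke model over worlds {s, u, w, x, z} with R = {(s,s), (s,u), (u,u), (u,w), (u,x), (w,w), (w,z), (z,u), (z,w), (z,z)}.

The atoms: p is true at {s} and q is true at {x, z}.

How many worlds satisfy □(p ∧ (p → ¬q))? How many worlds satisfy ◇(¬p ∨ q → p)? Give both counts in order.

1 and 1

For □(p ∧ (p → ¬q)):
s: successors {s, u}; p ∧ (p → ¬q) there: s:T, u:F. ✗
u: successors {u, w, x}; p ∧ (p → ¬q) there: u:F, w:F, x:F. ✗
w: successors {w, z}; p ∧ (p → ¬q) there: w:F, z:F. ✗
x: no successors, so □(p ∧ (p → ¬q)) holds vacuously. ✓
z: successors {u, w, z}; p ∧ (p → ¬q) there: u:F, w:F, z:F. ✗
— 1 world.
For ◇(¬p ∨ q → p):
s: successors {s, u}; ¬p ∨ q → p there: s:T, u:F. ✓
u: successors {u, w, x}; ¬p ∨ q → p there: u:F, w:F, x:F. ✗
w: successors {w, z}; ¬p ∨ q → p there: w:F, z:F. ✗
x: no successors, so ◇(¬p ∨ q → p) fails. ✗
z: successors {u, w, z}; ¬p ∨ q → p there: u:F, w:F, z:F. ✗
— 1 world.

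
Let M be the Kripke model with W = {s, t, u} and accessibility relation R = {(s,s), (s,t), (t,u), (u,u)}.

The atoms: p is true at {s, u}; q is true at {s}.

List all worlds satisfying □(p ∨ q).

{t, u}

s: successors {s, t}; p ∨ q there: s:T, t:F. ✗
t: successors {u}; p ∨ q there: u:T. ✓
u: successors {u}; p ∨ q there: u:T. ✓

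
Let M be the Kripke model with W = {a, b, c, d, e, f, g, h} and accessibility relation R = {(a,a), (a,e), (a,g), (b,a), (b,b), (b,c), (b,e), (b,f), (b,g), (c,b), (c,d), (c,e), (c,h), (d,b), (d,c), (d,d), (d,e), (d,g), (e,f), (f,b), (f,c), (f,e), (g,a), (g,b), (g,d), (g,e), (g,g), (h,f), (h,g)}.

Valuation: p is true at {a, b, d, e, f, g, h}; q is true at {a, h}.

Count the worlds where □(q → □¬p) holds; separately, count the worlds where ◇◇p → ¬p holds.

4 and 1

For □(q → □¬p):
a: successors {a, e, g}; q → □¬p there: a:F, e:T, g:T. ✗
b: successors {a, b, c, e, f, g}; q → □¬p there: a:F, b:T, c:T, e:T, f:T, g:T. ✗
c: successors {b, d, e, h}; q → □¬p there: b:T, d:T, e:T, h:F. ✗
d: successors {b, c, d, e, g}; q → □¬p there: b:T, c:T, d:T, e:T, g:T. ✓
e: successors {f}; q → □¬p there: f:T. ✓
f: successors {b, c, e}; q → □¬p there: b:T, c:T, e:T. ✓
g: successors {a, b, d, e, g}; q → □¬p there: a:F, b:T, d:T, e:T, g:T. ✗
h: successors {f, g}; q → □¬p there: f:T, g:T. ✓
— 4 worlds.
For ◇◇p → ¬p:
a: ◇◇p is T, ¬p is F. ✗
b: ◇◇p is T, ¬p is F. ✗
c: ◇◇p is T, ¬p is T. ✓
d: ◇◇p is T, ¬p is F. ✗
e: ◇◇p is T, ¬p is F. ✗
f: ◇◇p is T, ¬p is F. ✗
g: ◇◇p is T, ¬p is F. ✗
h: ◇◇p is T, ¬p is F. ✗
— 1 world.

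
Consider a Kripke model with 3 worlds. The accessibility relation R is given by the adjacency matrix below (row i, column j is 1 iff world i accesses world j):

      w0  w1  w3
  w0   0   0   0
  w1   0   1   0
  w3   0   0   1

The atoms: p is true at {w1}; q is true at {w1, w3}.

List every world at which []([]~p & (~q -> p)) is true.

{w0, w3}

w0: no successors, so []([]~p & (~q -> p)) holds vacuously. ✓
w1: successors {w1}; []~p & (~q -> p) there: w1:F. ✗
w3: successors {w3}; []~p & (~q -> p) there: w3:T. ✓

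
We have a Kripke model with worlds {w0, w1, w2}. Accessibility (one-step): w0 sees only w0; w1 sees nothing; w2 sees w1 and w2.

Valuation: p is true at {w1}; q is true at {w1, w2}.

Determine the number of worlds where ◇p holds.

w0: successors {w0}; p there: w0:F. ✗
w1: no successors, so ◇p fails. ✗
w2: successors {w1, w2}; p there: w1:T, w2:F. ✓
Satisfying worlds: {w2}.

1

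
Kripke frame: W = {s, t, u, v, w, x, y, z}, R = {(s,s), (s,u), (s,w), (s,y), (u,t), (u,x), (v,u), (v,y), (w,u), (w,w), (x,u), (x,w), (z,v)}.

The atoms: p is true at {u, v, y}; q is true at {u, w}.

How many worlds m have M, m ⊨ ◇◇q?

s: successors {s, u, w, y}; ◇q there: s:T, u:F, w:T, y:F. ✓
t: no successors, so ◇◇q fails. ✗
u: successors {t, x}; ◇q there: t:F, x:T. ✓
v: successors {u, y}; ◇q there: u:F, y:F. ✗
w: successors {u, w}; ◇q there: u:F, w:T. ✓
x: successors {u, w}; ◇q there: u:F, w:T. ✓
y: no successors, so ◇◇q fails. ✗
z: successors {v}; ◇q there: v:T. ✓
Satisfying worlds: {s, u, w, x, z}.

5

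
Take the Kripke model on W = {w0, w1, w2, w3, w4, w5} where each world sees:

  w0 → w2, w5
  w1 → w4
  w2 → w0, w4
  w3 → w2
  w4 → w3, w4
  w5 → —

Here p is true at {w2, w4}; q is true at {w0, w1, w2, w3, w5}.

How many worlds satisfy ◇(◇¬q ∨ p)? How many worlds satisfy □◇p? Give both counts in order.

For ◇(◇¬q ∨ p):
w0: successors {w2, w5}; ◇¬q ∨ p there: w2:T, w5:F. ✓
w1: successors {w4}; ◇¬q ∨ p there: w4:T. ✓
w2: successors {w0, w4}; ◇¬q ∨ p there: w0:F, w4:T. ✓
w3: successors {w2}; ◇¬q ∨ p there: w2:T. ✓
w4: successors {w3, w4}; ◇¬q ∨ p there: w3:F, w4:T. ✓
w5: no successors, so ◇(◇¬q ∨ p) fails. ✗
— 5 worlds.
For □◇p:
w0: successors {w2, w5}; ◇p there: w2:T, w5:F. ✗
w1: successors {w4}; ◇p there: w4:T. ✓
w2: successors {w0, w4}; ◇p there: w0:T, w4:T. ✓
w3: successors {w2}; ◇p there: w2:T. ✓
w4: successors {w3, w4}; ◇p there: w3:T, w4:T. ✓
w5: no successors, so □◇p holds vacuously. ✓
— 5 worlds.

5 and 5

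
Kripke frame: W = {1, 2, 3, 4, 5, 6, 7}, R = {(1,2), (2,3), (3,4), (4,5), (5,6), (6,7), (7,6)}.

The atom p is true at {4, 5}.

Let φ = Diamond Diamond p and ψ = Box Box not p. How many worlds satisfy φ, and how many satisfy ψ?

For Diamond Diamond p:
1: successors {2}; Diamond p there: 2:F. ✗
2: successors {3}; Diamond p there: 3:T. ✓
3: successors {4}; Diamond p there: 4:T. ✓
4: successors {5}; Diamond p there: 5:F. ✗
5: successors {6}; Diamond p there: 6:F. ✗
6: successors {7}; Diamond p there: 7:F. ✗
7: successors {6}; Diamond p there: 6:F. ✗
— 2 worlds.
For Box Box not p:
1: successors {2}; Box not p there: 2:T. ✓
2: successors {3}; Box not p there: 3:F. ✗
3: successors {4}; Box not p there: 4:F. ✗
4: successors {5}; Box not p there: 5:T. ✓
5: successors {6}; Box not p there: 6:T. ✓
6: successors {7}; Box not p there: 7:T. ✓
7: successors {6}; Box not p there: 6:T. ✓
— 5 worlds.

2 and 5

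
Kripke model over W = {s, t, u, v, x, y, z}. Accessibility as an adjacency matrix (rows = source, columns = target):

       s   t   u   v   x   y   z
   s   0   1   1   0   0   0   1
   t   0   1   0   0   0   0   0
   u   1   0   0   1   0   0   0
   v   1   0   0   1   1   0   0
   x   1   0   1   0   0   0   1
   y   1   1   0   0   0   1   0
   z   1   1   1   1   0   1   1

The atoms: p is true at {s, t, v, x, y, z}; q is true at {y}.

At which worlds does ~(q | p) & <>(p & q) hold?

s: ~(q | p) is F, <>(p & q) is F. ✗
t: ~(q | p) is F, <>(p & q) is F. ✗
u: ~(q | p) is T, <>(p & q) is F. ✗
v: ~(q | p) is F, <>(p & q) is F. ✗
x: ~(q | p) is F, <>(p & q) is F. ✗
y: ~(q | p) is F, <>(p & q) is T. ✗
z: ~(q | p) is F, <>(p & q) is T. ✗

∅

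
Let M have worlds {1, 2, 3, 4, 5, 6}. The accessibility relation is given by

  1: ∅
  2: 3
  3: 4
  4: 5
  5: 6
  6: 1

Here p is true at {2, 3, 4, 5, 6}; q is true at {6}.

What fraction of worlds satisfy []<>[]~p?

1/2

1: no successors, so []<>[]~p holds vacuously. ✓
2: successors {3}; <>[]~p there: 3:F. ✗
3: successors {4}; <>[]~p there: 4:F. ✗
4: successors {5}; <>[]~p there: 5:T. ✓
5: successors {6}; <>[]~p there: 6:T. ✓
6: successors {1}; <>[]~p there: 1:F. ✗
That's 3 of 6 worlds, so 3/6 = 1/2.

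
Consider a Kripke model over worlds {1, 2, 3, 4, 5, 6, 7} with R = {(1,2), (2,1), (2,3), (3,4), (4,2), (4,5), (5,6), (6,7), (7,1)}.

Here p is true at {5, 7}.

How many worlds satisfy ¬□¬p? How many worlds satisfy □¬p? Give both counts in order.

For ¬□¬p:
1: □¬p is T. ✗
2: □¬p is T. ✗
3: □¬p is T. ✗
4: □¬p is F. ✓
5: □¬p is T. ✗
6: □¬p is F. ✓
7: □¬p is T. ✗
— 2 worlds.
For □¬p:
1: successors {2}; ¬p there: 2:T. ✓
2: successors {1, 3}; ¬p there: 1:T, 3:T. ✓
3: successors {4}; ¬p there: 4:T. ✓
4: successors {2, 5}; ¬p there: 2:T, 5:F. ✗
5: successors {6}; ¬p there: 6:T. ✓
6: successors {7}; ¬p there: 7:F. ✗
7: successors {1}; ¬p there: 1:T. ✓
— 5 worlds.

2 and 5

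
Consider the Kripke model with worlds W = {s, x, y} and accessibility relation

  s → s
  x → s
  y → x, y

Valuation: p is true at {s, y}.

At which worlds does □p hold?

{s, x}

s: successors {s}; p there: s:T. ✓
x: successors {s}; p there: s:T. ✓
y: successors {x, y}; p there: x:F, y:T. ✗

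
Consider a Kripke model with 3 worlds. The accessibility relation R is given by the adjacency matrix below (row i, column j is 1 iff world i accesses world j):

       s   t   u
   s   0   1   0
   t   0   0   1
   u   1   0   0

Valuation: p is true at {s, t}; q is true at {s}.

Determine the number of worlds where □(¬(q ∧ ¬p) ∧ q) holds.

1

s: successors {t}; ¬(q ∧ ¬p) ∧ q there: t:F. ✗
t: successors {u}; ¬(q ∧ ¬p) ∧ q there: u:F. ✗
u: successors {s}; ¬(q ∧ ¬p) ∧ q there: s:T. ✓
Satisfying worlds: {u}.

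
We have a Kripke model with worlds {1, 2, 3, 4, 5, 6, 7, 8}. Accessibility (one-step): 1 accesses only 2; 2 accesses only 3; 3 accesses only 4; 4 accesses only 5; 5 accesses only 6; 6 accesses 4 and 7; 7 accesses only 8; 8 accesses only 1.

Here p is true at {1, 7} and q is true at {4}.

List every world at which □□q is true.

{2}

1: successors {2}; □q there: 2:F. ✗
2: successors {3}; □q there: 3:T. ✓
3: successors {4}; □q there: 4:F. ✗
4: successors {5}; □q there: 5:F. ✗
5: successors {6}; □q there: 6:F. ✗
6: successors {4, 7}; □q there: 4:F, 7:F. ✗
7: successors {8}; □q there: 8:F. ✗
8: successors {1}; □q there: 1:F. ✗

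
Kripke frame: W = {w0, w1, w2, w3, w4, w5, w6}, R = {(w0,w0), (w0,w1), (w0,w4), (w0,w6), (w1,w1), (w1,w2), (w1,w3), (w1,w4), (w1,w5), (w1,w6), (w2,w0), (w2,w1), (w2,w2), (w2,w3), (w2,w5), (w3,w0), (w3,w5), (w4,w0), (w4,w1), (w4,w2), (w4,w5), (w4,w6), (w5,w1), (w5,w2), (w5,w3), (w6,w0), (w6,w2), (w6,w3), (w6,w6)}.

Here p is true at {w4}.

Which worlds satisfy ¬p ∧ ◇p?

{w0, w1}

w0: ¬p is T, ◇p is T. ✓
w1: ¬p is T, ◇p is T. ✓
w2: ¬p is T, ◇p is F. ✗
w3: ¬p is T, ◇p is F. ✗
w4: ¬p is F, ◇p is F. ✗
w5: ¬p is T, ◇p is F. ✗
w6: ¬p is T, ◇p is F. ✗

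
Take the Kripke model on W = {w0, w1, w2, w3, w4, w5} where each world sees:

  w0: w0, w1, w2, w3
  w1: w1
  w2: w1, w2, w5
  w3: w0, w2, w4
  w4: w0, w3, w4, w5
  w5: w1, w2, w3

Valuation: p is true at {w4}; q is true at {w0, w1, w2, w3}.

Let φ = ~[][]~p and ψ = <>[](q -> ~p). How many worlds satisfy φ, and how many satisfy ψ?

For ~[][]~p:
w0: [][]~p is F. ✓
w1: [][]~p is T. ✗
w2: [][]~p is T. ✗
w3: [][]~p is F. ✓
w4: [][]~p is F. ✓
w5: [][]~p is F. ✓
— 4 worlds.
For <>[](q -> ~p):
w0: successors {w0, w1, w2, w3}; [](q -> ~p) there: w0:T, w1:T, w2:T, w3:T. ✓
w1: successors {w1}; [](q -> ~p) there: w1:T. ✓
w2: successors {w1, w2, w5}; [](q -> ~p) there: w1:T, w2:T, w5:T. ✓
w3: successors {w0, w2, w4}; [](q -> ~p) there: w0:T, w2:T, w4:T. ✓
w4: successors {w0, w3, w4, w5}; [](q -> ~p) there: w0:T, w3:T, w4:T, w5:T. ✓
w5: successors {w1, w2, w3}; [](q -> ~p) there: w1:T, w2:T, w3:T. ✓
— 6 worlds.

4 and 6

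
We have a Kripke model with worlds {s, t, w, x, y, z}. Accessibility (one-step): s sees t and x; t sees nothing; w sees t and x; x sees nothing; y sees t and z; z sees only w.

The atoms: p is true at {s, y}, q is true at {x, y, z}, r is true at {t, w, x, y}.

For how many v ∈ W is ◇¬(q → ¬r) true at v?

2

s: successors {t, x}; ¬(q → ¬r) there: t:F, x:T. ✓
t: no successors, so ◇¬(q → ¬r) fails. ✗
w: successors {t, x}; ¬(q → ¬r) there: t:F, x:T. ✓
x: no successors, so ◇¬(q → ¬r) fails. ✗
y: successors {t, z}; ¬(q → ¬r) there: t:F, z:F. ✗
z: successors {w}; ¬(q → ¬r) there: w:F. ✗
Satisfying worlds: {s, w}.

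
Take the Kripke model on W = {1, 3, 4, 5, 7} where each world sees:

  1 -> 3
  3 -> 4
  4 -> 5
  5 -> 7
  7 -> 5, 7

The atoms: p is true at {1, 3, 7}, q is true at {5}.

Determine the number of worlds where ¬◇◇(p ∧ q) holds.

1: ◇◇(p ∧ q) is F. ✓
3: ◇◇(p ∧ q) is F. ✓
4: ◇◇(p ∧ q) is F. ✓
5: ◇◇(p ∧ q) is F. ✓
7: ◇◇(p ∧ q) is F. ✓
Satisfying worlds: {1, 3, 4, 5, 7}.

5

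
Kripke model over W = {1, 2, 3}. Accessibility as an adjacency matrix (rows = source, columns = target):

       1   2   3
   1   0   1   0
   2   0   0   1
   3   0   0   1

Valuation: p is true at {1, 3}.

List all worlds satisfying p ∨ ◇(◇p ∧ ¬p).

{1, 3}

1: p is T, ◇(◇p ∧ ¬p) is T. ✓
2: p is F, ◇(◇p ∧ ¬p) is F. ✗
3: p is T, ◇(◇p ∧ ¬p) is F. ✓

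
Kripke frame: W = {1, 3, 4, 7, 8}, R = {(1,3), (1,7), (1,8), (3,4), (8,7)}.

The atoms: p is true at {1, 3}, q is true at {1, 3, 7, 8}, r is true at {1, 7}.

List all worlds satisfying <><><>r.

∅

1: successors {3, 7, 8}; <><>r there: 3:F, 7:F, 8:F. ✗
3: successors {4}; <><>r there: 4:F. ✗
4: no successors, so <><><>r fails. ✗
7: no successors, so <><><>r fails. ✗
8: successors {7}; <><>r there: 7:F. ✗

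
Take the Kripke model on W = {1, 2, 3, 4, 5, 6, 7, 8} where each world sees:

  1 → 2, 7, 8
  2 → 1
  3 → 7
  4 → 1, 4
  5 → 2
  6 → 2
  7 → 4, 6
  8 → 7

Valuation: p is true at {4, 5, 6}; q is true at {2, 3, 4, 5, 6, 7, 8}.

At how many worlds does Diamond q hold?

7

1: successors {2, 7, 8}; q there: 2:T, 7:T, 8:T. ✓
2: successors {1}; q there: 1:F. ✗
3: successors {7}; q there: 7:T. ✓
4: successors {1, 4}; q there: 1:F, 4:T. ✓
5: successors {2}; q there: 2:T. ✓
6: successors {2}; q there: 2:T. ✓
7: successors {4, 6}; q there: 4:T, 6:T. ✓
8: successors {7}; q there: 7:T. ✓
Satisfying worlds: {1, 3, 4, 5, 6, 7, 8}.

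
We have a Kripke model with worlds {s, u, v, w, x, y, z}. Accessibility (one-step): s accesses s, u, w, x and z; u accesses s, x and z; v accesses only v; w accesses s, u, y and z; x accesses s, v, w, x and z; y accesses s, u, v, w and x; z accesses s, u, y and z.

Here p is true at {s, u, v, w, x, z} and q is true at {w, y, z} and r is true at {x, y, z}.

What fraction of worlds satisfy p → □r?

s: p is T, □r is F. ✗
u: p is T, □r is F. ✗
v: p is T, □r is F. ✗
w: p is T, □r is F. ✗
x: p is T, □r is F. ✗
y: p is F, □r is F. ✓
z: p is T, □r is F. ✗
That's 1 of 7 worlds, so 1/7.

1/7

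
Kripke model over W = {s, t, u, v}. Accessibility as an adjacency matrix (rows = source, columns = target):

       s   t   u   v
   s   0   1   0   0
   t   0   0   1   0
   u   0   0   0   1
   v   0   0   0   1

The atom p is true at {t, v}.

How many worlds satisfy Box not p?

s: successors {t}; not p there: t:F. ✗
t: successors {u}; not p there: u:T. ✓
u: successors {v}; not p there: v:F. ✗
v: successors {v}; not p there: v:F. ✗
Satisfying worlds: {t}.

1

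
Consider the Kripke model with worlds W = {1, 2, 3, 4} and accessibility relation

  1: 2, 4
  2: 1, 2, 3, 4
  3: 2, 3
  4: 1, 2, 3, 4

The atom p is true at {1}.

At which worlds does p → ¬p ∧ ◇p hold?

1: p is T, ¬p ∧ ◇p is F. ✗
2: p is F, ¬p ∧ ◇p is T. ✓
3: p is F, ¬p ∧ ◇p is F. ✓
4: p is F, ¬p ∧ ◇p is T. ✓

{2, 3, 4}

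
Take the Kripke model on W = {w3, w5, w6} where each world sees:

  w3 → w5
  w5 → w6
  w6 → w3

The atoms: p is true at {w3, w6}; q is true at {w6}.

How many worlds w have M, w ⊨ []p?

2

w3: successors {w5}; p there: w5:F. ✗
w5: successors {w6}; p there: w6:T. ✓
w6: successors {w3}; p there: w3:T. ✓
Satisfying worlds: {w5, w6}.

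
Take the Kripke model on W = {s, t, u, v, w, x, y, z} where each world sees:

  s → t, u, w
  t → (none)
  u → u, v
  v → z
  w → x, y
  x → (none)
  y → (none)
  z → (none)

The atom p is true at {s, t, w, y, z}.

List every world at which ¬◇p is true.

s: ◇p is T. ✗
t: ◇p is F. ✓
u: ◇p is F. ✓
v: ◇p is T. ✗
w: ◇p is T. ✗
x: ◇p is F. ✓
y: ◇p is F. ✓
z: ◇p is F. ✓

{t, u, x, y, z}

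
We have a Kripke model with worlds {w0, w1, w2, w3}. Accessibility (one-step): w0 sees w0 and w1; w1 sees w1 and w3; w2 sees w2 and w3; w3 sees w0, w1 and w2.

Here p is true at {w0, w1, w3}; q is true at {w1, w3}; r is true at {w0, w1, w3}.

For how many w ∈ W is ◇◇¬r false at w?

1

w0: successors {w0, w1}; ◇¬r there: w0:F, w1:F. ✗
w1: successors {w1, w3}; ◇¬r there: w1:F, w3:T. ✓
w2: successors {w2, w3}; ◇¬r there: w2:T, w3:T. ✓
w3: successors {w0, w1, w2}; ◇¬r there: w0:F, w1:F, w2:T. ✓
Satisfying worlds: {w1, w2, w3}.
So ◇◇¬r fails at the other 1 world.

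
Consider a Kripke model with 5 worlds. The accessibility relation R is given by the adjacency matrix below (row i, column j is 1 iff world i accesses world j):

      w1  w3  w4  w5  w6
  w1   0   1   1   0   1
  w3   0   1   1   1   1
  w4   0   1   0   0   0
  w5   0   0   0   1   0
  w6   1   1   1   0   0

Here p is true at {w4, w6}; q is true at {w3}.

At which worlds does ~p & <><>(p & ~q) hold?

w1: ~p is T, <><>(p & ~q) is T. ✓
w3: ~p is T, <><>(p & ~q) is T. ✓
w4: ~p is F, <><>(p & ~q) is T. ✗
w5: ~p is T, <><>(p & ~q) is F. ✗
w6: ~p is F, <><>(p & ~q) is T. ✗

{w1, w3}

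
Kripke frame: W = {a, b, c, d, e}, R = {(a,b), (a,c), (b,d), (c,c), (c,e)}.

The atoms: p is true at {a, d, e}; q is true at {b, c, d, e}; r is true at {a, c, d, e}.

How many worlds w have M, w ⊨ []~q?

2

a: successors {b, c}; ~q there: b:F, c:F. ✗
b: successors {d}; ~q there: d:F. ✗
c: successors {c, e}; ~q there: c:F, e:F. ✗
d: no successors, so []~q holds vacuously. ✓
e: no successors, so []~q holds vacuously. ✓
Satisfying worlds: {d, e}.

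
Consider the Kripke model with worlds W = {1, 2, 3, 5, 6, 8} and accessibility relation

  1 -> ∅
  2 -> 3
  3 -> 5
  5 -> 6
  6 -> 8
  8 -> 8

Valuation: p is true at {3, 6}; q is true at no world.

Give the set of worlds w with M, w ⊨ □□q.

1: no successors, so □□q holds vacuously. ✓
2: successors {3}; □q there: 3:F. ✗
3: successors {5}; □q there: 5:F. ✗
5: successors {6}; □q there: 6:F. ✗
6: successors {8}; □q there: 8:F. ✗
8: successors {8}; □q there: 8:F. ✗

{1}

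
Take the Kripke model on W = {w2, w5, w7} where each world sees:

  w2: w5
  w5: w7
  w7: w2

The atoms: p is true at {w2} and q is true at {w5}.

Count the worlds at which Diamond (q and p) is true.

w2: successors {w5}; q and p there: w5:F. ✗
w5: successors {w7}; q and p there: w7:F. ✗
w7: successors {w2}; q and p there: w2:F. ✗
Satisfying worlds: ∅.

0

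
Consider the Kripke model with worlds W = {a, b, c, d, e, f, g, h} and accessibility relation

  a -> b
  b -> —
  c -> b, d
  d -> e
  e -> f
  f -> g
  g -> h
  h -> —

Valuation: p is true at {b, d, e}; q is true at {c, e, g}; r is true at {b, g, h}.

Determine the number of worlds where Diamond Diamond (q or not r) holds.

a: successors {b}; Diamond (q or not r) there: b:F. ✗
b: no successors, so Diamond Diamond (q or not r) fails. ✗
c: successors {b, d}; Diamond (q or not r) there: b:F, d:T. ✓
d: successors {e}; Diamond (q or not r) there: e:T. ✓
e: successors {f}; Diamond (q or not r) there: f:T. ✓
f: successors {g}; Diamond (q or not r) there: g:F. ✗
g: successors {h}; Diamond (q or not r) there: h:F. ✗
h: no successors, so Diamond Diamond (q or not r) fails. ✗
Satisfying worlds: {c, d, e}.

3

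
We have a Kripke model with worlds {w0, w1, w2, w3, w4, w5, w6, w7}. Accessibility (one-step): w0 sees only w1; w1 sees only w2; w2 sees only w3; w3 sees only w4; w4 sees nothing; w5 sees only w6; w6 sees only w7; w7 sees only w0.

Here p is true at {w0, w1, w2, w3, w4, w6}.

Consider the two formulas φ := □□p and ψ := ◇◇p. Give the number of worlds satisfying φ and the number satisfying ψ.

For □□p:
w0: successors {w1}; □p there: w1:T. ✓
w1: successors {w2}; □p there: w2:T. ✓
w2: successors {w3}; □p there: w3:T. ✓
w3: successors {w4}; □p there: w4:T. ✓
w4: no successors, so □□p holds vacuously. ✓
w5: successors {w6}; □p there: w6:F. ✗
w6: successors {w7}; □p there: w7:T. ✓
w7: successors {w0}; □p there: w0:T. ✓
— 7 worlds.
For ◇◇p:
w0: successors {w1}; ◇p there: w1:T. ✓
w1: successors {w2}; ◇p there: w2:T. ✓
w2: successors {w3}; ◇p there: w3:T. ✓
w3: successors {w4}; ◇p there: w4:F. ✗
w4: no successors, so ◇◇p fails. ✗
w5: successors {w6}; ◇p there: w6:F. ✗
w6: successors {w7}; ◇p there: w7:T. ✓
w7: successors {w0}; ◇p there: w0:T. ✓
— 5 worlds.

7 and 5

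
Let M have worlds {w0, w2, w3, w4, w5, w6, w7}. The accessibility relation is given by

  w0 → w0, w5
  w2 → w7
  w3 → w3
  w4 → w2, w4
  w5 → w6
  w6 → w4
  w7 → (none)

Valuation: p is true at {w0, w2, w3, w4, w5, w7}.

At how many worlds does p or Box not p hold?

6

w0: p is T, Box not p is F. ✓
w2: p is T, Box not p is F. ✓
w3: p is T, Box not p is F. ✓
w4: p is T, Box not p is F. ✓
w5: p is T, Box not p is T. ✓
w6: p is F, Box not p is F. ✗
w7: p is T, Box not p is T. ✓
Satisfying worlds: {w0, w2, w3, w4, w5, w7}.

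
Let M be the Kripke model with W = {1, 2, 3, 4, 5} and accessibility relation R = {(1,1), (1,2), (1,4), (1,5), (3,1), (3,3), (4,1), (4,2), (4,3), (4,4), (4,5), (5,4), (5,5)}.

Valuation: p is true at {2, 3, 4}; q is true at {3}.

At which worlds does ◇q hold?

{3, 4}

1: successors {1, 2, 4, 5}; q there: 1:F, 2:F, 4:F, 5:F. ✗
2: no successors, so ◇q fails. ✗
3: successors {1, 3}; q there: 1:F, 3:T. ✓
4: successors {1, 2, 3, 4, 5}; q there: 1:F, 2:F, 3:T, 4:F, 5:F. ✓
5: successors {4, 5}; q there: 4:F, 5:F. ✗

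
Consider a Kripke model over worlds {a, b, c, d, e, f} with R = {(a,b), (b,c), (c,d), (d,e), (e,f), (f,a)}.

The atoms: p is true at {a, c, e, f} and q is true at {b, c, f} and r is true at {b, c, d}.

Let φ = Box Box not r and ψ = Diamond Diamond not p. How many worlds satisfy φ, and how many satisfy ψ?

For Box Box not r:
a: successors {b}; Box not r there: b:F. ✗
b: successors {c}; Box not r there: c:F. ✗
c: successors {d}; Box not r there: d:T. ✓
d: successors {e}; Box not r there: e:T. ✓
e: successors {f}; Box not r there: f:T. ✓
f: successors {a}; Box not r there: a:F. ✗
— 3 worlds.
For Diamond Diamond not p:
a: successors {b}; Diamond not p there: b:F. ✗
b: successors {c}; Diamond not p there: c:T. ✓
c: successors {d}; Diamond not p there: d:F. ✗
d: successors {e}; Diamond not p there: e:F. ✗
e: successors {f}; Diamond not p there: f:F. ✗
f: successors {a}; Diamond not p there: a:T. ✓
— 2 worlds.

3 and 2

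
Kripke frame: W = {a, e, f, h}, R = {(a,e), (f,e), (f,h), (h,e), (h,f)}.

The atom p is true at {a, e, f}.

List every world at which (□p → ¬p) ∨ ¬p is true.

a: □p → ¬p is F, ¬p is F. ✗
e: □p → ¬p is F, ¬p is F. ✗
f: □p → ¬p is T, ¬p is F. ✓
h: □p → ¬p is T, ¬p is T. ✓

{f, h}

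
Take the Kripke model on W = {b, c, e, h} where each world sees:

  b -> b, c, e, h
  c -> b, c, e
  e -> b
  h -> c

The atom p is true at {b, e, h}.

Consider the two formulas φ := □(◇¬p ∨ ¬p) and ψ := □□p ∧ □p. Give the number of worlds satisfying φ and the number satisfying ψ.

2 and 0

For □(◇¬p ∨ ¬p):
b: successors {b, c, e, h}; ◇¬p ∨ ¬p there: b:T, c:T, e:F, h:T. ✗
c: successors {b, c, e}; ◇¬p ∨ ¬p there: b:T, c:T, e:F. ✗
e: successors {b}; ◇¬p ∨ ¬p there: b:T. ✓
h: successors {c}; ◇¬p ∨ ¬p there: c:T. ✓
— 2 worlds.
For □□p ∧ □p:
b: □□p is F, □p is F. ✗
c: □□p is F, □p is F. ✗
e: □□p is F, □p is T. ✗
h: □□p is F, □p is F. ✗
— 0 worlds.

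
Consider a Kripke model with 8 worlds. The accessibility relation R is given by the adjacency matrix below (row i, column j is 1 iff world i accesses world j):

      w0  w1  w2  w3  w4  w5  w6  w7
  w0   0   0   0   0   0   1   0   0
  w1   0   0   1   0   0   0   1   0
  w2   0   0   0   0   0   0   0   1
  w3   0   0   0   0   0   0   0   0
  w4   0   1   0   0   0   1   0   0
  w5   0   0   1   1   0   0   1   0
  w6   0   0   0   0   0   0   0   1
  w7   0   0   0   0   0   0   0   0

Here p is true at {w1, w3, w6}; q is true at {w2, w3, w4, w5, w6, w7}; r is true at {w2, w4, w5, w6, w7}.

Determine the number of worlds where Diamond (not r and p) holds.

w0: successors {w5}; not r and p there: w5:F. ✗
w1: successors {w2, w6}; not r and p there: w2:F, w6:F. ✗
w2: successors {w7}; not r and p there: w7:F. ✗
w3: no successors, so Diamond (not r and p) fails. ✗
w4: successors {w1, w5}; not r and p there: w1:T, w5:F. ✓
w5: successors {w2, w3, w6}; not r and p there: w2:F, w3:T, w6:F. ✓
w6: successors {w7}; not r and p there: w7:F. ✗
w7: no successors, so Diamond (not r and p) fails. ✗
Satisfying worlds: {w4, w5}.

2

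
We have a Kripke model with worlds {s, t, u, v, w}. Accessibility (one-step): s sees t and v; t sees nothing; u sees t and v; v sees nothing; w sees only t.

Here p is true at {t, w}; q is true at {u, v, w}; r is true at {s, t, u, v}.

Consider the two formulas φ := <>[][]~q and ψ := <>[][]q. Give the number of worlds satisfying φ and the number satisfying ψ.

3 and 3

For <>[][]~q:
s: successors {t, v}; [][]~q there: t:T, v:T. ✓
t: no successors, so <>[][]~q fails. ✗
u: successors {t, v}; [][]~q there: t:T, v:T. ✓
v: no successors, so <>[][]~q fails. ✗
w: successors {t}; [][]~q there: t:T. ✓
— 3 worlds.
For <>[][]q:
s: successors {t, v}; [][]q there: t:T, v:T. ✓
t: no successors, so <>[][]q fails. ✗
u: successors {t, v}; [][]q there: t:T, v:T. ✓
v: no successors, so <>[][]q fails. ✗
w: successors {t}; [][]q there: t:T. ✓
— 3 worlds.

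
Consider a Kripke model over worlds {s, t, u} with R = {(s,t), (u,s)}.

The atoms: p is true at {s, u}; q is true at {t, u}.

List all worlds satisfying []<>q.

{t, u}

s: successors {t}; <>q there: t:F. ✗
t: no successors, so []<>q holds vacuously. ✓
u: successors {s}; <>q there: s:T. ✓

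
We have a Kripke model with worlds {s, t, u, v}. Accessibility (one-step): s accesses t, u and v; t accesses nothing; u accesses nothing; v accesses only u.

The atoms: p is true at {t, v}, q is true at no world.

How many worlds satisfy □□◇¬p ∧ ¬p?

1

s: □□◇¬p is F, ¬p is T. ✗
t: □□◇¬p is T, ¬p is F. ✗
u: □□◇¬p is T, ¬p is T. ✓
v: □□◇¬p is T, ¬p is F. ✗
Satisfying worlds: {u}.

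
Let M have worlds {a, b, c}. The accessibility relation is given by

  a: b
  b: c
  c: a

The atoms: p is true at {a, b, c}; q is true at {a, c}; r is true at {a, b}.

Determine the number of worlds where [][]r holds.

a: successors {b}; []r there: b:F. ✗
b: successors {c}; []r there: c:T. ✓
c: successors {a}; []r there: a:T. ✓
Satisfying worlds: {b, c}.

2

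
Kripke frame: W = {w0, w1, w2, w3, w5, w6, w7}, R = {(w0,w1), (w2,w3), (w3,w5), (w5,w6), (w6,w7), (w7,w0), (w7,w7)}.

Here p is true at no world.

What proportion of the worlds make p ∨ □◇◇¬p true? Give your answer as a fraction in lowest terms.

w0: p is F, □◇◇¬p is F. ✗
w1: p is F, □◇◇¬p is T. ✓
w2: p is F, □◇◇¬p is T. ✓
w3: p is F, □◇◇¬p is T. ✓
w5: p is F, □◇◇¬p is T. ✓
w6: p is F, □◇◇¬p is T. ✓
w7: p is F, □◇◇¬p is F. ✗
That's 5 of 7 worlds, so 5/7.

5/7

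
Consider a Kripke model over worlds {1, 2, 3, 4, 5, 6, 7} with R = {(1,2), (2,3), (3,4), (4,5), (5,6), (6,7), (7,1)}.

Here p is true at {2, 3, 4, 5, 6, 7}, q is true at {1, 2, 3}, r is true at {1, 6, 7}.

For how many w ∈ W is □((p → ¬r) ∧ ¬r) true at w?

1: successors {2}; (p → ¬r) ∧ ¬r there: 2:T. ✓
2: successors {3}; (p → ¬r) ∧ ¬r there: 3:T. ✓
3: successors {4}; (p → ¬r) ∧ ¬r there: 4:T. ✓
4: successors {5}; (p → ¬r) ∧ ¬r there: 5:T. ✓
5: successors {6}; (p → ¬r) ∧ ¬r there: 6:F. ✗
6: successors {7}; (p → ¬r) ∧ ¬r there: 7:F. ✗
7: successors {1}; (p → ¬r) ∧ ¬r there: 1:F. ✗
Satisfying worlds: {1, 2, 3, 4}.

4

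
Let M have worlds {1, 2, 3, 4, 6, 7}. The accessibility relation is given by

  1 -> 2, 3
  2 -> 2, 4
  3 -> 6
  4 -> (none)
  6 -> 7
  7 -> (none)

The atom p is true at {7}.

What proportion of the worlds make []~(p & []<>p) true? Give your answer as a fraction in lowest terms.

5/6

1: successors {2, 3}; ~(p & []<>p) there: 2:T, 3:T. ✓
2: successors {2, 4}; ~(p & []<>p) there: 2:T, 4:T. ✓
3: successors {6}; ~(p & []<>p) there: 6:T. ✓
4: no successors, so []~(p & []<>p) holds vacuously. ✓
6: successors {7}; ~(p & []<>p) there: 7:F. ✗
7: no successors, so []~(p & []<>p) holds vacuously. ✓
That's 5 of 6 worlds, so 5/6.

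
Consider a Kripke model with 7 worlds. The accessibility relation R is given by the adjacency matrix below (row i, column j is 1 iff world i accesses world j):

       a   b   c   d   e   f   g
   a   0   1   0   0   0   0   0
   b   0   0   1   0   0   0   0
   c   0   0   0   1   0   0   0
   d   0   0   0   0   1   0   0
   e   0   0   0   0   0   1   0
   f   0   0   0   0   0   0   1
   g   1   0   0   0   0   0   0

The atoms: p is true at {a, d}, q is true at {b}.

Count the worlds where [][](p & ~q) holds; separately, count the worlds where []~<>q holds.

2 and 6

For [][](p & ~q):
a: successors {b}; [](p & ~q) there: b:F. ✗
b: successors {c}; [](p & ~q) there: c:T. ✓
c: successors {d}; [](p & ~q) there: d:F. ✗
d: successors {e}; [](p & ~q) there: e:F. ✗
e: successors {f}; [](p & ~q) there: f:F. ✗
f: successors {g}; [](p & ~q) there: g:T. ✓
g: successors {a}; [](p & ~q) there: a:F. ✗
— 2 worlds.
For []~<>q:
a: successors {b}; ~<>q there: b:T. ✓
b: successors {c}; ~<>q there: c:T. ✓
c: successors {d}; ~<>q there: d:T. ✓
d: successors {e}; ~<>q there: e:T. ✓
e: successors {f}; ~<>q there: f:T. ✓
f: successors {g}; ~<>q there: g:T. ✓
g: successors {a}; ~<>q there: a:F. ✗
— 6 worlds.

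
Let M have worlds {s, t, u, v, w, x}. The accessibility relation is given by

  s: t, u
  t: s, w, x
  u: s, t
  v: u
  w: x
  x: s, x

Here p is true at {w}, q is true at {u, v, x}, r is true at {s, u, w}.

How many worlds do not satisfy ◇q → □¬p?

s: ◇q is T, □¬p is T. ✓
t: ◇q is T, □¬p is F. ✗
u: ◇q is F, □¬p is T. ✓
v: ◇q is T, □¬p is T. ✓
w: ◇q is T, □¬p is T. ✓
x: ◇q is T, □¬p is T. ✓
Satisfying worlds: {s, u, v, w, x}.
So ◇q → □¬p fails at the other 1 world.

1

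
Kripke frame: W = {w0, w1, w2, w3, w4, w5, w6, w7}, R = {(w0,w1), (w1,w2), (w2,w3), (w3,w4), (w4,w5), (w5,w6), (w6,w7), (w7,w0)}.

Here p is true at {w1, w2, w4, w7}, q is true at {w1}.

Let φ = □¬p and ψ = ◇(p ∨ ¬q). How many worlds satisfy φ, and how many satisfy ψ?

For □¬p:
w0: successors {w1}; ¬p there: w1:F. ✗
w1: successors {w2}; ¬p there: w2:F. ✗
w2: successors {w3}; ¬p there: w3:T. ✓
w3: successors {w4}; ¬p there: w4:F. ✗
w4: successors {w5}; ¬p there: w5:T. ✓
w5: successors {w6}; ¬p there: w6:T. ✓
w6: successors {w7}; ¬p there: w7:F. ✗
w7: successors {w0}; ¬p there: w0:T. ✓
— 4 worlds.
For ◇(p ∨ ¬q):
w0: successors {w1}; p ∨ ¬q there: w1:T. ✓
w1: successors {w2}; p ∨ ¬q there: w2:T. ✓
w2: successors {w3}; p ∨ ¬q there: w3:T. ✓
w3: successors {w4}; p ∨ ¬q there: w4:T. ✓
w4: successors {w5}; p ∨ ¬q there: w5:T. ✓
w5: successors {w6}; p ∨ ¬q there: w6:T. ✓
w6: successors {w7}; p ∨ ¬q there: w7:T. ✓
w7: successors {w0}; p ∨ ¬q there: w0:T. ✓
— 8 worlds.

4 and 8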